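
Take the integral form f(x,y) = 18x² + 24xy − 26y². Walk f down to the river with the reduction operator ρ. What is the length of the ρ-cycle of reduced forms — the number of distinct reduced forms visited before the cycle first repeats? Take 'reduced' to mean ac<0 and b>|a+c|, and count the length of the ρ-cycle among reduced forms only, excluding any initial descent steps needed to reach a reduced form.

D = 2448, ⌊√D⌋ = 49
river: ρ → (-26,28,16)
river: ρ → (16,36,-18)
river: ρ → (-18,36,16)
river: ρ → (16,28,-26)
river: ρ → (-26,24,18)
river: ρ → (18,48,-2)
river: ρ → (-2,48,18)
river: ρ → (18,24,-26)
ρ-cycle length = 8 (tail of 0 descent steps not counted)

8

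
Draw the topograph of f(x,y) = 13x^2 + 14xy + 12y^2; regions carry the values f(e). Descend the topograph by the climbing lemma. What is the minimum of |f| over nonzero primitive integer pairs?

translate: b→-12 (≡14 mod 26), so (13,14,12)→(13,-12,11)
flip: (13,-12,11)→(11,12,13)
translate: b→-10 (≡12 mod 22), so (11,12,13)→(11,-10,12)
reduced (well bottom): (11,-10,12) with a≤c, −a<b≤a
well minimum = a = 11

11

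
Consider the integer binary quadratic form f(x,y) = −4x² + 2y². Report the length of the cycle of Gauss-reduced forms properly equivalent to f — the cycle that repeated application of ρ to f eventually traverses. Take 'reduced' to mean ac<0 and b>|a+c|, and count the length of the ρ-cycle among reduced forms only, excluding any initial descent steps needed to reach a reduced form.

D = 32, ⌊√D⌋ = 5
descent: ρ → (2,4,-2)  [lands on river]
river: ρ → (-2,4,2)
ρ-cycle length = 2 (tail of 1 descent step not counted)

2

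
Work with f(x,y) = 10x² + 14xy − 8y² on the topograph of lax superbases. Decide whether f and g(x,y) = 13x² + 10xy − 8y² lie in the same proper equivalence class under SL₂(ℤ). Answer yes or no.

D₁ = 516, D₂ = 516
river cycle of f (length 10): (-8, 18, 6), (6, 18, -8), (-8, 14, 10), (10, 6, -12), (-12, 18, 4), (4, 22, -2), (-2, 22, 4), (4, 18, -12), (-12, 6, 10), (10, 14, -8)
river cycle of g (length 10): (-8, 22, 1), (1, 22, -8), (-8, 10, 13), (13, 16, -5), (-5, 14, 16), (16, 18, -3), (-3, 18, 16), (16, 14, -5), (-5, 16, 13), (13, 10, -8)
cycles differ ⇒ inequivalent

no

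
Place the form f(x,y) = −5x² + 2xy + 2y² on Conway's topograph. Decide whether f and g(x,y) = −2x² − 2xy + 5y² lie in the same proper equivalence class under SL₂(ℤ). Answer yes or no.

D₁ = 44, D₂ = 44
river cycle of f (length 2): (2, 6, -1), (-1, 6, 2)
river cycle of g (length 2): (-2, 6, 1), (1, 6, -2)
cycles differ ⇒ inequivalent

no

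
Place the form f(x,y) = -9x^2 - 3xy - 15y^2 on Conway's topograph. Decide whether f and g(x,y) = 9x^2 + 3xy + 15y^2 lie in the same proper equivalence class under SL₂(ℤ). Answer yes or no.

D₁ = -531, D₂ = -531
f is negative-definite; reduce −f:
−f: reduced (well bottom): (9,3,15) with a≤c, −a<b≤a
flip sign back: reduced form of f is (-9,-3,-15)
g: reduced (well bottom): (9,3,15) with a≤c, −a<b≤a
reduced forms (-9, -3, -15) vs (9, 3, 15) ⇒ inequivalent

no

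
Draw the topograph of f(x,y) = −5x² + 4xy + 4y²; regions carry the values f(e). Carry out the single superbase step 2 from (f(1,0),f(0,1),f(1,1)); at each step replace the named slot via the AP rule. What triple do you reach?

start (-5,4,3) = (f(1,0),f(0,1),f(1,1))
replace slot 2: 2·((-5)+3) − 4 = -8 → (-5,-8,3)

-5,-8,3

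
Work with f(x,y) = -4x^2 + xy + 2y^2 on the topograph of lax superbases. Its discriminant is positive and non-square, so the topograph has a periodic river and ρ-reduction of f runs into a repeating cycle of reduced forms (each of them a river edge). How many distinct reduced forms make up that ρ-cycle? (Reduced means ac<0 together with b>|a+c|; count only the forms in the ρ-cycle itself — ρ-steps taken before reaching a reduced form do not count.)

D = 33, ⌊√D⌋ = 5
descent: ρ → (2,3,-3)  [lands on river]
river: ρ → (-3,3,2)
river: ρ → (2,5,-1)
river: ρ → (-1,5,2)
ρ-cycle length = 4 (tail of 1 descent step not counted)

4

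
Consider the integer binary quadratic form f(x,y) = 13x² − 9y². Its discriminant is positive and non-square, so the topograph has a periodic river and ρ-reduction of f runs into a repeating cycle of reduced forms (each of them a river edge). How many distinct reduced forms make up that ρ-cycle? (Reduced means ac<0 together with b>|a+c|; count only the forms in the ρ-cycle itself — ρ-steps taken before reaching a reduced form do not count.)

D = 468, ⌊√D⌋ = 21
descent: ρ → (-9,18,4)  [lands on river]
river: ρ → (4,14,-17)
river: ρ → (-17,20,1)
river: ρ → (1,20,-17)
river: ρ → (-17,14,4)
river: ρ → (4,18,-9)
ρ-cycle length = 6 (tail of 1 descent step not counted)

6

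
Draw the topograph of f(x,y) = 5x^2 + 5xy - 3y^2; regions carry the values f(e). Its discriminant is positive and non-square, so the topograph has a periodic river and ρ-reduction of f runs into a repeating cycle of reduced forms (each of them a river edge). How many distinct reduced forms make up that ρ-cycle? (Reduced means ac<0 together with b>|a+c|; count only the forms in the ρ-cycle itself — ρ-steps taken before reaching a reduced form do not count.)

D = 85, ⌊√D⌋ = 9
river: ρ → (-3,7,3)
river: ρ → (3,5,-5)
river: ρ → (-5,5,3)
river: ρ → (3,7,-3)
river: ρ → (-3,5,5)
river: ρ → (5,5,-3)
ρ-cycle length = 6 (tail of 0 descent steps not counted)

6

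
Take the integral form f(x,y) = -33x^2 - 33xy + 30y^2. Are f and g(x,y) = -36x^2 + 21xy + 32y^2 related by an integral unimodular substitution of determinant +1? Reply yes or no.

D₁ = 5049, D₂ = 5049
river cycle of f (length 16): (30, 33, -33), (-33, 33, 30), (30, 27, -36), (-36, 45, 21), (21, 39, -42), (-42, 45, 18), (18, 63, -15), (-15, 57, 30), (30, 63, -9), (-9, 63, 30), … (6 more)
river cycle of g (length 34): (32, 43, -25), (-25, 57, 18), (18, 51, -34), (-34, 17, 35), (35, 53, -16), (-16, 43, 50), (50, 57, -9), (-9, 69, 8), (8, 59, -49), (-49, 39, 18), … (24 more)
cycles differ ⇒ inequivalent

no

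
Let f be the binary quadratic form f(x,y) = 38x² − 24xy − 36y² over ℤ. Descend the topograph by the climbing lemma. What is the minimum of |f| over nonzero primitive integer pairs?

descent: ρ → (-36,24,38)  [lands on river]
river: ρ → (38,52,-22)
river: ρ → (-22,36,54)
river: ρ → (54,72,-4)
river: ρ → (-4,72,54)
river: ρ → (54,36,-22)
river: ρ → (-22,52,38)
river: ρ → (38,24,-36)
river: ρ → (-36,48,26)
river: ρ → (26,56,-28)
river: ρ → (-28,56,26)
river: ρ → (26,48,-36)
closes: descent 1, river 12
min |a| on river = 4

4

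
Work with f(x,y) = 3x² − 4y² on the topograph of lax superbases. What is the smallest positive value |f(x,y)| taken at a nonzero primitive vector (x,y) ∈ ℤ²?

descent: ρ → (-4,0,3)
descent: ρ → (3,6,-1)  [lands on river]
river: ρ → (-1,6,3)
closes: descent 2, river 2
min |a| on river = 1

1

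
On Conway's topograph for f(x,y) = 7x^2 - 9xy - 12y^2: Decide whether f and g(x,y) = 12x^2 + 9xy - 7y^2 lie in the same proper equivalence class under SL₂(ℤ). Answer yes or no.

D₁ = 417, D₂ = 417
river cycle of f (length 18): (-12, 9, 7), (7, 19, -2), (-2, 17, 16), (16, 15, -3), (-3, 15, 16), (16, 17, -2), (-2, 19, 7), (7, 9, -12), (-12, 15, 4), (4, 17, -8), … (8 more)
river cycle of g (length 18): (-7, 19, 2), (2, 17, -16), (-16, 15, 3), (3, 15, -16), (-16, 17, 2), (2, 19, -7), (-7, 9, 12), (12, 15, -4), (-4, 17, 8), (8, 15, -6), … (8 more)
cycles differ ⇒ inequivalent

no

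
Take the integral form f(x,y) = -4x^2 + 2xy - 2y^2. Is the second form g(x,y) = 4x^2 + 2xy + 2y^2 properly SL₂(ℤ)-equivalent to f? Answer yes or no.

D₁ = -28, D₂ = -28
f is negative-definite; reduce −f:
−f: flip: (4,-2,2)→(2,2,4)
−f: reduced (well bottom): (2,2,4) with a≤c, −a<b≤a
flip sign back: reduced form of f is (-2,-2,-4)
g: flip: (4,2,2)→(2,-2,4)
g: translate: b→2 (≡-2 mod 4), so (2,-2,4)→(2,2,4)
g: reduced (well bottom): (2,2,4) with a≤c, −a<b≤a
reduced forms (-2, -2, -4) vs (2, 2, 4) ⇒ inequivalent

no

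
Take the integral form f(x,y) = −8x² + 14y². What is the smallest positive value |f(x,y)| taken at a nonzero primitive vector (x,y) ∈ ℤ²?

descent: ρ → (14,0,-8)
descent: ρ → (-8,16,6)  [lands on river]
river: ρ → (6,20,-2)
river: ρ → (-2,20,6)
river: ρ → (6,16,-8)
closes: descent 2, river 4
min |a| on river = 2

2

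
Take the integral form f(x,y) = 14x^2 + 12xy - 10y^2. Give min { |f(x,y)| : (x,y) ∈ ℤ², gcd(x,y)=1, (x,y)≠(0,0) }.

river: ρ → (-10,8,16)
river: ρ → (16,24,-2)
river: ρ → (-2,24,16)
river: ρ → (16,8,-10)
river: ρ → (-10,12,14)
river: ρ → (14,16,-8)
river: ρ → (-8,16,14)
river: ρ → (14,12,-10)
closes: descent 0, river 8
min |a| on river = 2

2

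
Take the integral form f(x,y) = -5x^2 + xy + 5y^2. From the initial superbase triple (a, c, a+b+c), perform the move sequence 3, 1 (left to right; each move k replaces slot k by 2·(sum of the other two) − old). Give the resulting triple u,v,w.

start (-5,5,1) = (f(1,0),f(0,1),f(1,1))
replace slot 3: 2·((-5)+5) − 1 = -1 → (-5,5,-1)
replace slot 1: 2·(5+(-1)) − (-5) = 13 → (13,5,-1)

13,5,-1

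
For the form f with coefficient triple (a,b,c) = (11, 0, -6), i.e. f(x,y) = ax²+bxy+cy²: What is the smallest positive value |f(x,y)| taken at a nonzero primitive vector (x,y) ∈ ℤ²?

descent: ρ → (-6,12,5)  [lands on river]
river: ρ → (5,8,-10)
river: ρ → (-10,12,3)
river: ρ → (3,12,-10)
river: ρ → (-10,8,5)
river: ρ → (5,12,-6)
closes: descent 1, river 6
min |a| on river = 3

3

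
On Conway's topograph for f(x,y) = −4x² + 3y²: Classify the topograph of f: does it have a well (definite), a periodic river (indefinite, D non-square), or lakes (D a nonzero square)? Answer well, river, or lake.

D = b²−4ac = 0² − 4·(-4)·3 = 48
D > 0 non-square ⇒ indefinite ⇒ periodic river

river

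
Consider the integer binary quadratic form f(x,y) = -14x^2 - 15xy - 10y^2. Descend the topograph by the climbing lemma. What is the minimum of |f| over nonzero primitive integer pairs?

translate: b→-13 (≡15 mod 28), so (14,15,10)→(14,-13,9)
flip: (14,-13,9)→(9,13,14)
translate: b→-5 (≡13 mod 18), so (9,13,14)→(9,-5,10)
reduced (well bottom): (9,-5,10) with a≤c, −a<b≤a
well minimum |f| = |-9| = 9 (negative-definite)

9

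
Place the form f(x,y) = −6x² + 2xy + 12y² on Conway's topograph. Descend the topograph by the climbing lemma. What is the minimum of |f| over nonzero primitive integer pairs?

descent: ρ → (12,-2,-6)
descent: ρ → (-6,14,4)  [lands on river]
river: ρ → (4,10,-12)
river: ρ → (-12,14,2)
river: ρ → (2,14,-12)
river: ρ → (-12,10,4)
river: ρ → (4,14,-6)
river: ρ → (-6,10,8)
river: ρ → (8,6,-8)
river: ρ → (-8,10,6)
river: ρ → (6,14,-4)
river: ρ → (-4,10,12)
river: ρ → (12,14,-2)
river: ρ → (-2,14,12)
river: ρ → (12,10,-4)
river: ρ → (-4,14,6)
river: ρ → (6,10,-8)
river: ρ → (-8,6,8)
river: ρ → (8,10,-6)
closes: descent 2, river 18
min |a| on river = 2

2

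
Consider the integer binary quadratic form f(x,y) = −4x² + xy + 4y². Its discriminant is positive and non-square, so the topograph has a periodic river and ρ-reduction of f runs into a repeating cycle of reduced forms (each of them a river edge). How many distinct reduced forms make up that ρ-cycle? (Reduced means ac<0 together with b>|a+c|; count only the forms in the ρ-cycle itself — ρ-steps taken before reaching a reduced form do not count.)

D = 65, ⌊√D⌋ = 8
river: ρ → (4,7,-1)
river: ρ → (-1,7,4)
river: ρ → (4,1,-4)
river: ρ → (-4,7,1)
river: ρ → (1,7,-4)
river: ρ → (-4,1,4)
ρ-cycle length = 6 (tail of 0 descent steps not counted)

6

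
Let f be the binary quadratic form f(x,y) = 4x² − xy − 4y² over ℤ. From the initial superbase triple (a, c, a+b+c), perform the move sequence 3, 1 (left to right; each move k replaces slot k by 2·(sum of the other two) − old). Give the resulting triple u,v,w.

start (4,-4,-1) = (f(1,0),f(0,1),f(1,1))
replace slot 3: 2·(4+(-4)) − (-1) = 1 → (4,-4,1)
replace slot 1: 2·((-4)+1) − 4 = -10 → (-10,-4,1)

-10,-4,1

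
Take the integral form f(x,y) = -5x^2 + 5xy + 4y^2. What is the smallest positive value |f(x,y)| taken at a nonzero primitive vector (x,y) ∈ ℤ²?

river: ρ → (4,3,-6)
river: ρ → (-6,9,1)
river: ρ → (1,9,-6)
river: ρ → (-6,3,4)
river: ρ → (4,5,-5)
river: ρ → (-5,5,4)
closes: descent 0, river 6
min |a| on river = 1

1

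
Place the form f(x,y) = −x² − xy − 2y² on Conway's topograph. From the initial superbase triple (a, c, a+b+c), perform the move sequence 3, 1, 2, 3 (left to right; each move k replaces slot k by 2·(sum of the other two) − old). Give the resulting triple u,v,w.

start (-1,-2,-4) = (f(1,0),f(0,1),f(1,1))
replace slot 3: 2·((-1)+(-2)) − (-4) = -2 → (-1,-2,-2)
replace slot 1: 2·((-2)+(-2)) − (-1) = -7 → (-7,-2,-2)
replace slot 2: 2·((-7)+(-2)) − (-2) = -16 → (-7,-16,-2)
replace slot 3: 2·((-7)+(-16)) − (-2) = -44 → (-7,-16,-44)

-7,-16,-44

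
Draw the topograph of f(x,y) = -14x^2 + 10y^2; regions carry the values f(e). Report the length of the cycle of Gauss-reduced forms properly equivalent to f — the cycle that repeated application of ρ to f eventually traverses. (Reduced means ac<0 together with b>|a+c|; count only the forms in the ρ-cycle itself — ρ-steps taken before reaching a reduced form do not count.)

D = 560, ⌊√D⌋ = 23
descent: ρ → (10,20,-4)  [lands on river]
river: ρ → (-4,20,10)
ρ-cycle length = 2 (tail of 1 descent step not counted)

2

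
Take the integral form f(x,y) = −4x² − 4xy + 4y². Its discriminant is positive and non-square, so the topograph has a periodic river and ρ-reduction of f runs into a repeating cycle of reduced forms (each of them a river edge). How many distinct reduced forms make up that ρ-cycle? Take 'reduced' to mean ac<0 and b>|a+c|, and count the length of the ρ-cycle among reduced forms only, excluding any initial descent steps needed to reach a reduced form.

D = 80, ⌊√D⌋ = 8
descent: ρ → (4,4,-4)  [lands on river]
river: ρ → (-4,4,4)
ρ-cycle length = 2 (tail of 1 descent step not counted)

2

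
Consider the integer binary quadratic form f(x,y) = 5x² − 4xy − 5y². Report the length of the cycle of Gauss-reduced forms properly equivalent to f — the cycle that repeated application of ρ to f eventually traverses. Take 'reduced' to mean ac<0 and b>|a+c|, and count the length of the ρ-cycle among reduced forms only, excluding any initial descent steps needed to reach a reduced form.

D = 116, ⌊√D⌋ = 10
descent: ρ → (-5,4,5)  [lands on river]
river: ρ → (5,6,-4)
river: ρ → (-4,10,1)
river: ρ → (1,10,-4)
river: ρ → (-4,6,5)
river: ρ → (5,4,-5)
river: ρ → (-5,6,4)
river: ρ → (4,10,-1)
river: ρ → (-1,10,4)
river: ρ → (4,6,-5)
ρ-cycle length = 10 (tail of 1 descent step not counted)

10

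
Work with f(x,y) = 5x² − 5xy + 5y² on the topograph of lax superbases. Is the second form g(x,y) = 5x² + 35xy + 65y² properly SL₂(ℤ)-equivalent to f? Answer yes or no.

D₁ = -75, D₂ = -75
f: translate: b→5 (≡-5 mod 10), so (5,-5,5)→(5,5,5)
f: reduced (well bottom): (5,5,5) with a≤c, −a<b≤a
g: translate: b→5 (≡35 mod 10), so (5,35,65)→(5,5,5)
g: reduced (well bottom): (5,5,5) with a≤c, −a<b≤a
reduced forms (5, 5, 5) vs (5, 5, 5) ⇒ equivalent

yes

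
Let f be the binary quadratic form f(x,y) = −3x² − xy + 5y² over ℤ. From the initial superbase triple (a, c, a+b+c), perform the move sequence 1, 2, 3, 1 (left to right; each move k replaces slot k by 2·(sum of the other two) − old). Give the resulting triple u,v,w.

start (-3,5,1) = (f(1,0),f(0,1),f(1,1))
replace slot 1: 2·(5+1) − (-3) = 15 → (15,5,1)
replace slot 2: 2·(15+1) − 5 = 27 → (15,27,1)
replace slot 3: 2·(15+27) − 1 = 83 → (15,27,83)
replace slot 1: 2·(27+83) − 15 = 205 → (205,27,83)

205,27,83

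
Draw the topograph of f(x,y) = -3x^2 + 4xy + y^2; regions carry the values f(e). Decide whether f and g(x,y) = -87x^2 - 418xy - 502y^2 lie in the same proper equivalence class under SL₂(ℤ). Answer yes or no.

D₁ = 28, D₂ = 28
river cycle of f (length 4): (1, 4, -3), (-3, 2, 2), (2, 2, -3), (-3, 4, 1)
river cycle of g (length 4): (-3, 4, 1), (1, 4, -3), (-3, 2, 2), (2, 2, -3)
cycles coincide ⇒ equivalent

yes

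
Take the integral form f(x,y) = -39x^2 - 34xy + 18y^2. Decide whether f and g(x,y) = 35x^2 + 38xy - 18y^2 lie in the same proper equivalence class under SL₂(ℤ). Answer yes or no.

D₁ = 3964, D₂ = 3964
river cycle of f (length 60): (18, 34, -39), (-39, 44, 13), (13, 60, -7), (-7, 52, 45), (45, 38, -14), (-14, 46, 33), (33, 20, -27), (-27, 34, 26), (26, 18, -35), (-35, 52, 9), … (50 more)
river cycle of g (length 60): (-18, 34, 39), (39, 44, -13), (-13, 60, 7), (7, 52, -45), (-45, 38, 14), (14, 46, -33), (-33, 20, 27), (27, 34, -26), (-26, 18, 35), (35, 52, -9), … (50 more)
cycles differ ⇒ inequivalent

no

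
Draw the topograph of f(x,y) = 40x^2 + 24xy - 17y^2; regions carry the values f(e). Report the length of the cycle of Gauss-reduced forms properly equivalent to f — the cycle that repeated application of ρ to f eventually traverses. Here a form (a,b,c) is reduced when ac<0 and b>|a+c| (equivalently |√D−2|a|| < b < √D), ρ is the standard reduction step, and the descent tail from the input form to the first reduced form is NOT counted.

D = 3296, ⌊√D⌋ = 57
river: ρ → (-17,44,20)
river: ρ → (20,36,-25)
river: ρ → (-25,14,31)
river: ρ → (31,48,-8)
river: ρ → (-8,48,31)
river: ρ → (31,14,-25)
river: ρ → (-25,36,20)
river: ρ → (20,44,-17)
river: ρ → (-17,24,40)
river: ρ → (40,56,-1)
river: ρ → (-1,56,40)
river: ρ → (40,24,-17)
ρ-cycle length = 12 (tail of 0 descent steps not counted)

12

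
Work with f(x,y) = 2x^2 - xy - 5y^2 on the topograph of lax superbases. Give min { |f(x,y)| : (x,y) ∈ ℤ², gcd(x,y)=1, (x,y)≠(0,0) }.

descent: ρ → (-5,1,2)
descent: ρ → (2,3,-4)  [lands on river]
river: ρ → (-4,5,1)
river: ρ → (1,5,-4)
river: ρ → (-4,3,2)
river: ρ → (2,5,-2)
river: ρ → (-2,3,4)
river: ρ → (4,5,-1)
river: ρ → (-1,5,4)
river: ρ → (4,3,-2)
river: ρ → (-2,5,2)
closes: descent 2, river 10
min |a| on river = 1

1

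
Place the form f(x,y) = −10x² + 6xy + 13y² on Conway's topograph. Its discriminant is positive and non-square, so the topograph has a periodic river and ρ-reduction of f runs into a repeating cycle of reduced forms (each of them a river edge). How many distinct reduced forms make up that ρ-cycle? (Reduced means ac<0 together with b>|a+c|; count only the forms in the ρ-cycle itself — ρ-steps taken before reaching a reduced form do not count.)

D = 556, ⌊√D⌋ = 23
river: ρ → (13,20,-3)
river: ρ → (-3,22,6)
river: ρ → (6,14,-15)
river: ρ → (-15,16,5)
river: ρ → (5,14,-18)
river: ρ → (-18,22,1)
river: ρ → (1,22,-18)
river: ρ → (-18,14,5)
river: ρ → (5,16,-15)
river: ρ → (-15,14,6)
river: ρ → (6,22,-3)
river: ρ → (-3,20,13)
river: ρ → (13,6,-10)
river: ρ → (-10,14,9)
river: ρ → (9,22,-2)
river: ρ → (-2,22,9)
river: ρ → (9,14,-10)
river: ρ → (-10,6,13)
ρ-cycle length = 18 (tail of 0 descent steps not counted)

18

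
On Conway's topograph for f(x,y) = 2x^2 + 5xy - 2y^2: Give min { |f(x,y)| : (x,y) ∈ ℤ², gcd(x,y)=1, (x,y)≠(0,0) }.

river: ρ → (-2,3,4)
river: ρ → (4,5,-1)
river: ρ → (-1,5,4)
river: ρ → (4,3,-2)
river: ρ → (-2,5,2)
river: ρ → (2,3,-4)
river: ρ → (-4,5,1)
river: ρ → (1,5,-4)
river: ρ → (-4,3,2)
river: ρ → (2,5,-2)
closes: descent 0, river 10
min |a| on river = 1

1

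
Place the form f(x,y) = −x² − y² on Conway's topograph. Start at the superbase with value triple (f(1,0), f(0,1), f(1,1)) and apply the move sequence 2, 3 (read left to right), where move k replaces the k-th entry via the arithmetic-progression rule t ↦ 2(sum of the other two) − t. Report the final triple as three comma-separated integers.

start (-1,-1,-2) = (f(1,0),f(0,1),f(1,1))
replace slot 2: 2·((-1)+(-2)) − (-1) = -5 → (-1,-5,-2)
replace slot 3: 2·((-1)+(-5)) − (-2) = -10 → (-1,-5,-10)

-1,-5,-10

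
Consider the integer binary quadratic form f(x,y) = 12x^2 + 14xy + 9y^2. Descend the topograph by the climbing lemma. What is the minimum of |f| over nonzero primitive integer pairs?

translate: b→-10 (≡14 mod 24), so (12,14,9)→(12,-10,7)
flip: (12,-10,7)→(7,10,12)
translate: b→-4 (≡10 mod 14), so (7,10,12)→(7,-4,9)
reduced (well bottom): (7,-4,9) with a≤c, −a<b≤a
well minimum = a = 7

7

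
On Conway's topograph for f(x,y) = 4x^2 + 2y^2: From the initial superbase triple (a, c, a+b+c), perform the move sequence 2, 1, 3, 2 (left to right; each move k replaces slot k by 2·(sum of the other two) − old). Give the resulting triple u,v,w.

start (4,2,6) = (f(1,0),f(0,1),f(1,1))
replace slot 2: 2·(4+6) − 2 = 18 → (4,18,6)
replace slot 1: 2·(18+6) − 4 = 44 → (44,18,6)
replace slot 3: 2·(44+18) − 6 = 118 → (44,18,118)
replace slot 2: 2·(44+118) − 18 = 306 → (44,306,118)

44,306,118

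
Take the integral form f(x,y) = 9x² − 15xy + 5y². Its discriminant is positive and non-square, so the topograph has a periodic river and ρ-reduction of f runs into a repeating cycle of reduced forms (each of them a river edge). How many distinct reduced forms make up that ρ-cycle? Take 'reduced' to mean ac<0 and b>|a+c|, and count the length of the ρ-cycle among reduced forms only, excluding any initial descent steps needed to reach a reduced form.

D = 45, ⌊√D⌋ = 6
descent: ρ → (5,5,-1)  [lands on river]
river: ρ → (-1,5,5)
ρ-cycle length = 2 (tail of 1 descent step not counted)

2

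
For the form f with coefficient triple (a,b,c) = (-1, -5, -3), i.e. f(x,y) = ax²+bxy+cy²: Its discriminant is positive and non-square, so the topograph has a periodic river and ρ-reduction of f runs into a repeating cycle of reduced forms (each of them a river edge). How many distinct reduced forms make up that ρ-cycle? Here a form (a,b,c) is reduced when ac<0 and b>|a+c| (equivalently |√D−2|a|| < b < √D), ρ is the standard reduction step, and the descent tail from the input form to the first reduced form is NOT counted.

D = 13, ⌊√D⌋ = 3
descent: ρ → (-3,-1,1)
descent: ρ → (1,3,-1)  [lands on river]
river: ρ → (-1,3,1)
ρ-cycle length = 2 (tail of 2 descent steps not counted)

2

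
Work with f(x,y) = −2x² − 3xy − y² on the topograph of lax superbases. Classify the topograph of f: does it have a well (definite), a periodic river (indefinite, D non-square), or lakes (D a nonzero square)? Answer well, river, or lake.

D = b²−4ac = (-3)² − 4·(-2)·(-1) = 1
D = 1² is a perfect square ⇒ form factors over ℤ ⇒ lakes

lake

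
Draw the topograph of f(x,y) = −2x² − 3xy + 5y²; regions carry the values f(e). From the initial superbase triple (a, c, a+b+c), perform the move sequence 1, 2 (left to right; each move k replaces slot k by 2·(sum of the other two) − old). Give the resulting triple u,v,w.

start (-2,5,0) = (f(1,0),f(0,1),f(1,1))
replace slot 1: 2·(5+0) − (-2) = 12 → (12,5,0)
replace slot 2: 2·(12+0) − 5 = 19 → (12,19,0)

12,19,0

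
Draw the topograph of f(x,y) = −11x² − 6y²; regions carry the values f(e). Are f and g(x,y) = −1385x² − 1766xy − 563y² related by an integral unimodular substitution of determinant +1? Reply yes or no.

D₁ = -264, D₂ = -264
f is negative-definite; reduce −f:
−f: flip: (11,0,6)→(6,0,11)
−f: reduced (well bottom): (6,0,11) with a≤c, −a<b≤a
flip sign back: reduced form of f is (-6,0,-11)
g is negative-definite; reduce −g:
−g: translate: b→-1004 (≡1766 mod 2770), so (1385,1766,563)→(1385,-1004,182)
−g: flip: (1385,-1004,182)→(182,1004,1385)
−g: translate: b→-88 (≡1004 mod 364), so (182,1004,1385)→(182,-88,11)
−g: flip: (182,-88,11)→(11,88,182)
−g: translate: b→0 (≡88 mod 22), so (11,88,182)→(11,0,6)
−g: flip: (11,0,6)→(6,0,11)
−g: reduced (well bottom): (6,0,11) with a≤c, −a<b≤a
flip sign back: reduced form of g is (-6,0,-11)
reduced forms (-6, 0, -11) vs (-6, 0, -11) ⇒ equivalent

yes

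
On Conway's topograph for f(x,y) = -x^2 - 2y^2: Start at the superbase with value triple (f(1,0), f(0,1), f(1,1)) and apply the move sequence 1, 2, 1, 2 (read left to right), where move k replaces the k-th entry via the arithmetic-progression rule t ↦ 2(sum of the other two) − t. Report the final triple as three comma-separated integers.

start (-1,-2,-3) = (f(1,0),f(0,1),f(1,1))
replace slot 1: 2·((-2)+(-3)) − (-1) = -9 → (-9,-2,-3)
replace slot 2: 2·((-9)+(-3)) − (-2) = -22 → (-9,-22,-3)
replace slot 1: 2·((-22)+(-3)) − (-9) = -41 → (-41,-22,-3)
replace slot 2: 2·((-41)+(-3)) − (-22) = -66 → (-41,-66,-3)

-41,-66,-3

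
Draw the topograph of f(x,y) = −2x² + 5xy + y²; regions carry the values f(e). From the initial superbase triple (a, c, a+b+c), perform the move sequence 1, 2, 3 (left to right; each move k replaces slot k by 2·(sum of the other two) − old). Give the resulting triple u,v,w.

start (-2,1,4) = (f(1,0),f(0,1),f(1,1))
replace slot 1: 2·(1+4) − (-2) = 12 → (12,1,4)
replace slot 2: 2·(12+4) − 1 = 31 → (12,31,4)
replace slot 3: 2·(12+31) − 4 = 82 → (12,31,82)

12,31,82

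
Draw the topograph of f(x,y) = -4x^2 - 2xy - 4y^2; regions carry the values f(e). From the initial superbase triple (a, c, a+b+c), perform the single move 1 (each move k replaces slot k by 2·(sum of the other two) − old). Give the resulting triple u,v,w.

start (-4,-4,-10) = (f(1,0),f(0,1),f(1,1))
replace slot 1: 2·((-4)+(-10)) − (-4) = -24 → (-24,-4,-10)

-24,-4,-10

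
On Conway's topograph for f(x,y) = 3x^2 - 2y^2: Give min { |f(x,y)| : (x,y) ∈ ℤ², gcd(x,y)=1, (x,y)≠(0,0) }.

descent: ρ → (-2,4,1)  [lands on river]
river: ρ → (1,4,-2)
closes: descent 1, river 2
min |a| on river = 1

1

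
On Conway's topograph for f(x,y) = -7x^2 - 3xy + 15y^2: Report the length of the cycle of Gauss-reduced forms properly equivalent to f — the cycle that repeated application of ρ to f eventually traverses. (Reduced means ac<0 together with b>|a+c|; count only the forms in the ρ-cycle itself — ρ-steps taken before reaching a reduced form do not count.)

D = 429, ⌊√D⌋ = 20
descent: ρ → (15,3,-7)
descent: ρ → (-7,11,11)  [lands on river]
river: ρ → (11,11,-7)
river: ρ → (-7,17,5)
river: ρ → (5,13,-13)
river: ρ → (-13,13,5)
river: ρ → (5,17,-7)
ρ-cycle length = 6 (tail of 2 descent steps not counted)

6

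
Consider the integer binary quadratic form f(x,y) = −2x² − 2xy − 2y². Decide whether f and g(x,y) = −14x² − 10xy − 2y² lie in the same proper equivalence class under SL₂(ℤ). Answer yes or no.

D₁ = -12, D₂ = -12
f is negative-definite; reduce −f:
−f: reduced (well bottom): (2,2,2) with a≤c, −a<b≤a
flip sign back: reduced form of f is (-2,-2,-2)
g is negative-definite; reduce −g:
−g: flip: (14,10,2)→(2,-10,14)
−g: translate: b→2 (≡-10 mod 4), so (2,-10,14)→(2,2,2)
−g: reduced (well bottom): (2,2,2) with a≤c, −a<b≤a
flip sign back: reduced form of g is (-2,-2,-2)
reduced forms (-2, -2, -2) vs (-2, -2, -2) ⇒ equivalent

yes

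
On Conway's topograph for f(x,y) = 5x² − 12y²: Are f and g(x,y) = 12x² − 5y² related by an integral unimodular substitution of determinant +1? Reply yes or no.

D₁ = 240, D₂ = 240
river cycle of f (length 6): (5, 10, -7), (-7, 4, 8), (8, 12, -3), (-3, 12, 8), (8, 4, -7), (-7, 10, 5)
river cycle of g (length 6): (-5, 10, 7), (7, 4, -8), (-8, 12, 3), (3, 12, -8), (-8, 4, 7), (7, 10, -5)
cycles differ ⇒ inequivalent

no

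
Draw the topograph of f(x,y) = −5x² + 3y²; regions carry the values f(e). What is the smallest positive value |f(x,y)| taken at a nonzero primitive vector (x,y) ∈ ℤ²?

descent: ρ → (3,6,-2)  [lands on river]
river: ρ → (-2,6,3)
closes: descent 1, river 2
min |a| on river = 2

2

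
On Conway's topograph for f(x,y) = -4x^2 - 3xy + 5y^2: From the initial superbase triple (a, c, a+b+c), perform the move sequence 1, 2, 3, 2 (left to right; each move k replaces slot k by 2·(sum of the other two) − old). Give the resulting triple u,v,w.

start (-4,5,-2) = (f(1,0),f(0,1),f(1,1))
replace slot 1: 2·(5+(-2)) − (-4) = 10 → (10,5,-2)
replace slot 2: 2·(10+(-2)) − 5 = 11 → (10,11,-2)
replace slot 3: 2·(10+11) − (-2) = 44 → (10,11,44)
replace slot 2: 2·(10+44) − 11 = 97 → (10,97,44)

10,97,44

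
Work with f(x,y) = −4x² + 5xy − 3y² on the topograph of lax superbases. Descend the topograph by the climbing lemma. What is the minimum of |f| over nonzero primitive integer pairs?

translate: b→3 (≡-5 mod 8), so (4,-5,3)→(4,3,2)
flip: (4,3,2)→(2,-3,4)
translate: b→1 (≡-3 mod 4), so (2,-3,4)→(2,1,3)
reduced (well bottom): (2,1,3) with a≤c, −a<b≤a
well minimum |f| = |-2| = 2 (negative-definite)

2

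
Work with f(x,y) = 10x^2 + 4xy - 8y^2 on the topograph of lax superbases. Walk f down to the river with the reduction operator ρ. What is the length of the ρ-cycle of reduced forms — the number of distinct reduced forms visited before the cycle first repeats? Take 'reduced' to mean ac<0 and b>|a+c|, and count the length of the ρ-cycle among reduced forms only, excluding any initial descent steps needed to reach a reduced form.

D = 336, ⌊√D⌋ = 18
river: ρ → (-8,12,6)
river: ρ → (6,12,-8)
river: ρ → (-8,4,10)
river: ρ → (10,16,-2)
river: ρ → (-2,16,10)
river: ρ → (10,4,-8)
ρ-cycle length = 6 (tail of 0 descent steps not counted)

6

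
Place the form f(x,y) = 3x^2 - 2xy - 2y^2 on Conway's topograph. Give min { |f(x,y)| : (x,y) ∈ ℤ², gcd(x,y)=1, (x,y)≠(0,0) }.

descent: ρ → (-2,2,3)  [lands on river]
river: ρ → (3,4,-1)
river: ρ → (-1,4,3)
river: ρ → (3,2,-2)
closes: descent 1, river 4
min |a| on river = 1

1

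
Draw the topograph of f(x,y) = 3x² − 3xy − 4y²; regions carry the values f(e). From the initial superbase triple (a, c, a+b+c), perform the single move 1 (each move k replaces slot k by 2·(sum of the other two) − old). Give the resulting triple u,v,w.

start (3,-4,-4) = (f(1,0),f(0,1),f(1,1))
replace slot 1: 2·((-4)+(-4)) − 3 = -19 → (-19,-4,-4)

-19,-4,-4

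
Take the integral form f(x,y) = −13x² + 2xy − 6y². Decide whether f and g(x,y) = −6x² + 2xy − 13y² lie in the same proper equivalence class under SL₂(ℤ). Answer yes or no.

D₁ = -308, D₂ = -308
f is negative-definite; reduce −f:
−f: flip: (13,-2,6)→(6,2,13)
−f: reduced (well bottom): (6,2,13) with a≤c, −a<b≤a
flip sign back: reduced form of f is (-6,-2,-13)
g is negative-definite; reduce −g:
−g: reduced (well bottom): (6,-2,13) with a≤c, −a<b≤a
flip sign back: reduced form of g is (-6,2,-13)
reduced forms (-6, -2, -13) vs (-6, 2, -13) ⇒ inequivalent

no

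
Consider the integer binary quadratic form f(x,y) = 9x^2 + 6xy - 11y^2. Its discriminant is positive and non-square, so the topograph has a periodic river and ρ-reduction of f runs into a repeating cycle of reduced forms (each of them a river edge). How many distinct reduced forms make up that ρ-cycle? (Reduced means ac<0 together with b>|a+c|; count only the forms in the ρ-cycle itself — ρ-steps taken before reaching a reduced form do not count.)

D = 432, ⌊√D⌋ = 20
river: ρ → (-11,16,4)
river: ρ → (4,16,-11)
river: ρ → (-11,6,9)
river: ρ → (9,12,-8)
river: ρ → (-8,20,1)
river: ρ → (1,20,-8)
river: ρ → (-8,12,9)
river: ρ → (9,6,-11)
ρ-cycle length = 8 (tail of 0 descent steps not counted)

8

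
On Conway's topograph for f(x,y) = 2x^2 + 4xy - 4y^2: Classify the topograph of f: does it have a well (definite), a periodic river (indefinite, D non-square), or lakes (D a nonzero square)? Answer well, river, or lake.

D = b²−4ac = 4² − 4·2·(-4) = 48
D > 0 non-square ⇒ indefinite ⇒ periodic river

river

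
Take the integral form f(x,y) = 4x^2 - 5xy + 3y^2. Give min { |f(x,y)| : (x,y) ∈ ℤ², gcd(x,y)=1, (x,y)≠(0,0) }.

translate: b→3 (≡-5 mod 8), so (4,-5,3)→(4,3,2)
flip: (4,3,2)→(2,-3,4)
translate: b→1 (≡-3 mod 4), so (2,-3,4)→(2,1,3)
reduced (well bottom): (2,1,3) with a≤c, −a<b≤a
well minimum = a = 2

2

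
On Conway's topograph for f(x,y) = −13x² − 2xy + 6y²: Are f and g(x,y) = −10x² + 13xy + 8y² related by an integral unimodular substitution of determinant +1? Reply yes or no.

D₁ = 316, D₂ = 489
discriminants differ ⇒ not SL₂(ℤ)-equivalent

no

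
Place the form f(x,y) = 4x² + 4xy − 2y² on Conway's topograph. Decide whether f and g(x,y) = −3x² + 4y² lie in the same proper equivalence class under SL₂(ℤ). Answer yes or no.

D₁ = 48, D₂ = 48
river cycle of f (length 2): (-2, 4, 4), (4, 4, -2)
river cycle of g (length 2): (-3, 6, 1), (1, 6, -3)
cycles differ ⇒ inequivalent

no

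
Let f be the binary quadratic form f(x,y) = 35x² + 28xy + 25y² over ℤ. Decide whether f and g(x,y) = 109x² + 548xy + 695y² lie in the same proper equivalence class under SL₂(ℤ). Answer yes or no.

D₁ = -2716, D₂ = -2716
f: flip: (35,28,25)→(25,-28,35)
f: translate: b→22 (≡-28 mod 50), so (25,-28,35)→(25,22,32)
f: reduced (well bottom): (25,22,32) with a≤c, −a<b≤a
g: translate: b→-106 (≡548 mod 218), so (109,548,695)→(109,-106,32)
g: flip: (109,-106,32)→(32,106,109)
g: translate: b→-22 (≡106 mod 64), so (32,106,109)→(32,-22,25)
g: flip: (32,-22,25)→(25,22,32)
g: reduced (well bottom): (25,22,32) with a≤c, −a<b≤a
reduced forms (25, 22, 32) vs (25, 22, 32) ⇒ equivalent

yes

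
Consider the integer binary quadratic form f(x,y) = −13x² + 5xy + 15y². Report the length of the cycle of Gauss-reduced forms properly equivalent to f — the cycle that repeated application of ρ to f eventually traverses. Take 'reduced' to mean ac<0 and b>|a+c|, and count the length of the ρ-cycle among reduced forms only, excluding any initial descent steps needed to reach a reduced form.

D = 805, ⌊√D⌋ = 28
river: ρ → (15,25,-3)
river: ρ → (-3,23,23)
river: ρ → (23,23,-3)
river: ρ → (-3,25,15)
river: ρ → (15,5,-13)
river: ρ → (-13,21,7)
river: ρ → (7,21,-13)
river: ρ → (-13,5,15)
ρ-cycle length = 8 (tail of 0 descent steps not counted)

8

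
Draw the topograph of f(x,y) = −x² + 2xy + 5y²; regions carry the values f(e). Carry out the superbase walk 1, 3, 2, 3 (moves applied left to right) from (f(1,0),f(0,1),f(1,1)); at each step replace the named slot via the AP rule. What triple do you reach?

start (-1,5,6) = (f(1,0),f(0,1),f(1,1))
replace slot 1: 2·(5+6) − (-1) = 23 → (23,5,6)
replace slot 3: 2·(23+5) − 6 = 50 → (23,5,50)
replace slot 2: 2·(23+50) − 5 = 141 → (23,141,50)
replace slot 3: 2·(23+141) − 50 = 278 → (23,141,278)

23,141,278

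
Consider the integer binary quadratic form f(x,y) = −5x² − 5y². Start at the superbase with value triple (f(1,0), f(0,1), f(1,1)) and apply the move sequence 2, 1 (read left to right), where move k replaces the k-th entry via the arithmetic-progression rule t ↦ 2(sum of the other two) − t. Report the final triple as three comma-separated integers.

start (-5,-5,-10) = (f(1,0),f(0,1),f(1,1))
replace slot 2: 2·((-5)+(-10)) − (-5) = -25 → (-5,-25,-10)
replace slot 1: 2·((-25)+(-10)) − (-5) = -65 → (-65,-25,-10)

-65,-25,-10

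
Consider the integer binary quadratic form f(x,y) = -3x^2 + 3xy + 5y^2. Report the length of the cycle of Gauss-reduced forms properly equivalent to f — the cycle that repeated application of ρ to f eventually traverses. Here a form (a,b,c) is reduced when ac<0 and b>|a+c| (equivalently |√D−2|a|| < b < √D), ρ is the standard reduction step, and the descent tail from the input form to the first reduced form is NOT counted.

D = 69, ⌊√D⌋ = 8
river: ρ → (5,7,-1)
river: ρ → (-1,7,5)
river: ρ → (5,3,-3)
river: ρ → (-3,3,5)
ρ-cycle length = 4 (tail of 0 descent steps not counted)

4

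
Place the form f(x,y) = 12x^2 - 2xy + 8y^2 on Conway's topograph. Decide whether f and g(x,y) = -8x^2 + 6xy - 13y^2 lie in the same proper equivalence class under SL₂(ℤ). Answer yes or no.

D₁ = -380, D₂ = -380
f: flip: (12,-2,8)→(8,2,12)
f: reduced (well bottom): (8,2,12) with a≤c, −a<b≤a
g is negative-definite; reduce −g:
−g: reduced (well bottom): (8,-6,13) with a≤c, −a<b≤a
flip sign back: reduced form of g is (-8,6,-13)
reduced forms (8, 2, 12) vs (-8, 6, -13) ⇒ inequivalent

no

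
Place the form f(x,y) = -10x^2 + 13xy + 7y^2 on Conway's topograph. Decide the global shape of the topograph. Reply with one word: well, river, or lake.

D = b²−4ac = 13² − 4·(-10)·7 = 449
D > 0 non-square ⇒ indefinite ⇒ periodic river

river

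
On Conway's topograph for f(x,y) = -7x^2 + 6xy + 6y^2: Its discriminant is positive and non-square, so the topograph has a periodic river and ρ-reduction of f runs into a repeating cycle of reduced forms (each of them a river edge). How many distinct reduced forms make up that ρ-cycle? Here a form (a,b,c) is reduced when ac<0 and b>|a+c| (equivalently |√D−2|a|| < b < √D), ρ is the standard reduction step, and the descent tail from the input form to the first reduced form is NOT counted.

D = 204, ⌊√D⌋ = 14
river: ρ → (6,6,-7)
river: ρ → (-7,8,5)
river: ρ → (5,12,-3)
river: ρ → (-3,12,5)
river: ρ → (5,8,-7)
river: ρ → (-7,6,6)
ρ-cycle length = 6 (tail of 0 descent steps not counted)

6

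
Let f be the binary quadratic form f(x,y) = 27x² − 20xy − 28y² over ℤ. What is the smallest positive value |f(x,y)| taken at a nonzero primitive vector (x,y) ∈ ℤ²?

descent: ρ → (-28,20,27)  [lands on river]
river: ρ → (27,34,-21)
river: ρ → (-21,50,11)
river: ρ → (11,38,-45)
river: ρ → (-45,52,4)
river: ρ → (4,52,-45)
river: ρ → (-45,38,11)
river: ρ → (11,50,-21)
river: ρ → (-21,34,27)
river: ρ → (27,20,-28)
river: ρ → (-28,36,19)
river: ρ → (19,40,-24)
river: ρ → (-24,56,3)
river: ρ → (3,58,-5)
river: ρ → (-5,52,36)
river: ρ → (36,20,-21)
river: ρ → (-21,22,35)
river: ρ → (35,48,-8)
river: ρ → (-8,48,35)
river: ρ → (35,22,-21)
river: ρ → (-21,20,36)
river: ρ → (36,52,-5)
river: ρ → (-5,58,3)
river: ρ → (3,56,-24)
river: ρ → (-24,40,19)
river: ρ → (19,36,-28)
closes: descent 1, river 26
min |a| on river = 3

3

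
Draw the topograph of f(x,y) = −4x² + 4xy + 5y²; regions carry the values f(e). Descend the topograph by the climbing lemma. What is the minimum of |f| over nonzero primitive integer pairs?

river: ρ → (5,6,-3)
river: ρ → (-3,6,5)
river: ρ → (5,4,-4)
river: ρ → (-4,4,5)
closes: descent 0, river 4
min |a| on river = 3

3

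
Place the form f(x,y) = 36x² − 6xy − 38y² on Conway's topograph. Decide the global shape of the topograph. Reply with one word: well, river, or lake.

D = b²−4ac = (-6)² − 4·36·(-38) = 5508
D > 0 non-square ⇒ indefinite ⇒ periodic river

river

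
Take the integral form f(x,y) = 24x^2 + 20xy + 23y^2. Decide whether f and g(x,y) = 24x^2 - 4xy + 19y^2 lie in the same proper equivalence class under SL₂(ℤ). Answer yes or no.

D₁ = -1808, D₂ = -1808
f: flip: (24,20,23)→(23,-20,24)
f: reduced (well bottom): (23,-20,24) with a≤c, −a<b≤a
g: flip: (24,-4,19)→(19,4,24)
g: reduced (well bottom): (19,4,24) with a≤c, −a<b≤a
reduced forms (23, -20, 24) vs (19, 4, 24) ⇒ inequivalent

no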